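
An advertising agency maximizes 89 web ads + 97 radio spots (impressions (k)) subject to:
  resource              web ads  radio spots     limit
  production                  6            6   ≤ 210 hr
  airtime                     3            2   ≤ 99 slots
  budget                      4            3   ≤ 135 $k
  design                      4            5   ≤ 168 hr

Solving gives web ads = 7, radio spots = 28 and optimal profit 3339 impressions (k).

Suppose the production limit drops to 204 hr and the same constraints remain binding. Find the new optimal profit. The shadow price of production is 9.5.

3282

Δb = -6, so new z* = 3339 + (9.5)·(-6) = 3339 − 57 = 3282.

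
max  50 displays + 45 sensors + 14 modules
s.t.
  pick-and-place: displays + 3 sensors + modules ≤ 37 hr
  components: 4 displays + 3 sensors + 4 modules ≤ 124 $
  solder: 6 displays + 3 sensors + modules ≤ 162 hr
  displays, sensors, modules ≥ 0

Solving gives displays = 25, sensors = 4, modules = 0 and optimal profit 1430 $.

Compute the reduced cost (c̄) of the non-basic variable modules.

Check each constraint at x*: pick-and-place 37/37 (tight); components 112/124 (slack 12); solder 162/162 (tight).
Slack constraints have shadow price 0 (complementary slackness).
Dual feasibility on the basic columns requires 1·y_pick-and-place + 6·y_solder = 50, 3·y_pick-and-place + 3·y_solder = 45.
Solving: y_pick-and-place = 8, y_solder = 7.
Reduced cost of modules: c₃ − yᵀa₃ = 14 − (8·1 + 7·1) = 14 − 15 = -1.

-1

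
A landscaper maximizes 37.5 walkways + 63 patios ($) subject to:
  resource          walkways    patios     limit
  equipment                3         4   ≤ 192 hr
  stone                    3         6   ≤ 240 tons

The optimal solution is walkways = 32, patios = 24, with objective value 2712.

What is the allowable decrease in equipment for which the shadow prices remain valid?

Binding constraints: equipment, stone. The basis is B = [[3,4],[3,6]] with det 6.
Per unit decrease in equipment, x* moves by d = (-1, 0.5).
The basis stays optimal until walkways reaches 0; allowable decrease = 32 hr.

32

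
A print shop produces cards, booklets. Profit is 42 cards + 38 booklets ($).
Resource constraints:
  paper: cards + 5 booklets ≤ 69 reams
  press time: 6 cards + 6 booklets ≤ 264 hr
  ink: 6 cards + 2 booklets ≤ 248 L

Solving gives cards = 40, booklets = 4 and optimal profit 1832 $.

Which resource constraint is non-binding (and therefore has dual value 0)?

paper

paper: 60/69 (slack 9)
press time: 264/264 (binding)
ink: 248/248 (binding)
By complementary slackness, a constraint with positive slack has shadow price 0 → paper.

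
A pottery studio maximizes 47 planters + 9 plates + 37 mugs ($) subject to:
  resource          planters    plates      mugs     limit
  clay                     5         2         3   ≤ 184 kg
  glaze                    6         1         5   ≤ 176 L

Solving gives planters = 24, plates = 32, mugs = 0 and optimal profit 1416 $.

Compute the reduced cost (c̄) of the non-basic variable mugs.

Both clay and glaze are binding at x*.
From A_Bᵀ y = c: 5·y_clay + 6·y_glaze = 47; 2·y_clay + 1·y_glaze = 9.
This yields shadow prices y_clay = 1, y_glaze = 7.
Reduced cost of mugs: c₃ − yᵀa₃ = 37 − (1·3 + 7·5) = 37 − 38 = -1.

-1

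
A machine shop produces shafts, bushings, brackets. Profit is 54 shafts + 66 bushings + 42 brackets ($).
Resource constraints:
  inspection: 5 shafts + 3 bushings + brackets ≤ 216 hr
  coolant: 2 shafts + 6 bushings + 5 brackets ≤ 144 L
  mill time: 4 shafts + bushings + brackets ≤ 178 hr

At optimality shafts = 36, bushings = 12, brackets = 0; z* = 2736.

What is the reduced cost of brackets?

At the optimum: inspection uses 216 of 216 (binding); coolant uses 144 of 144 (binding); mill time uses 156 of 178 (slack = 22).
Slack constraints have shadow price 0 (complementary slackness).
Dual feasibility on the basic columns requires 5·y_inspection + 2·y_coolant = 54, 3·y_inspection + 6·y_coolant = 66.
→ y_inspection = 8 and y_coolant = 7.
Reduced cost of brackets: c₃ − yᵀa₃ = 42 − (8·1 + 7·5) = 42 − 43 = -1.

-1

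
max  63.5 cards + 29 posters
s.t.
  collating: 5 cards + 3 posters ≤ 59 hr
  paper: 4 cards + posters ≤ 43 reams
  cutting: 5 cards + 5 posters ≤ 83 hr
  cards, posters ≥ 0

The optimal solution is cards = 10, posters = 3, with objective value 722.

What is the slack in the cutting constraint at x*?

18

cutting used = 5·10 + 5·3 = 65; slack = 83 − 65 = 18.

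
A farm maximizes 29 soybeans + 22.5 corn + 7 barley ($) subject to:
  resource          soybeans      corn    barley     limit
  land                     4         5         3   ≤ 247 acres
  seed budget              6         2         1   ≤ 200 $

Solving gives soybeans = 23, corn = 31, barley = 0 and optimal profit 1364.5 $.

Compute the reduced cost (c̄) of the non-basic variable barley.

Both land and seed budget are binding at x*.
The binding rows give the dual system: 4·y_land + 6·y_seed budget = 29 and 5·y_land + 2·y_seed budget = 22.5.
→ y_land = 3.5 and y_seed budget = 2.5.
Reduced cost of barley: c₃ − yᵀa₃ = 7 − (3.5·3 + 2.5·1) = 7 − 13 = -6.

-6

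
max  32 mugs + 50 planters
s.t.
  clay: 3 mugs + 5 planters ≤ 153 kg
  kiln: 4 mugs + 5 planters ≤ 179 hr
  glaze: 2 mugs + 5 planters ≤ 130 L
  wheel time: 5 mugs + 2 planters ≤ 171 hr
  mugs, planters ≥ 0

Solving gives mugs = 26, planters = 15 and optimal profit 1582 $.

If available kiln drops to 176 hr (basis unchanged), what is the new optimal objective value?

1576

At the optimum: clay uses 153 of 153 (binding); kiln uses 179 of 179 (binding); glaze uses 127 of 130 (slack = 3); wheel time uses 160 of 171 (slack = 11).
Since glaze, wheel time are not tight, their duals are 0.
The binding rows give the dual system: 3·y_clay + 4·y_kiln = 32 and 5·y_clay + 5·y_kiln = 50.
→ y_clay = 8 and y_kiln = 2.
Δz = y_kiln·Δb = 2 × (-3) = -6, so new z* = 1582 − 6 = 1576.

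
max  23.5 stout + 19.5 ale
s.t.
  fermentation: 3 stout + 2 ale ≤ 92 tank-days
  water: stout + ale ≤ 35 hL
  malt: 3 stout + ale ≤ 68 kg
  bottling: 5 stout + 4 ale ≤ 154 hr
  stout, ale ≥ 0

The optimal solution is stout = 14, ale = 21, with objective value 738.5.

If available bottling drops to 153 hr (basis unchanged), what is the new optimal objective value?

At the optimum: fermentation uses 84 of 92 (slack = 8); water uses 35 of 35 (binding); malt uses 63 of 68 (slack = 5); bottling uses 154 of 154 (binding).
Slack constraints have shadow price 0 (complementary slackness).
Dual feasibility on the basic columns requires 1·y_water + 5·y_bottling = 23.5, 1·y_water + 4·y_bottling = 19.5.
→ y_water = 3.5 and y_bottling = 4.
Δz = y_bottling·Δb = 4 × (-1) = -4, so new z* = 738.5 − 4 = 734.5.

734.5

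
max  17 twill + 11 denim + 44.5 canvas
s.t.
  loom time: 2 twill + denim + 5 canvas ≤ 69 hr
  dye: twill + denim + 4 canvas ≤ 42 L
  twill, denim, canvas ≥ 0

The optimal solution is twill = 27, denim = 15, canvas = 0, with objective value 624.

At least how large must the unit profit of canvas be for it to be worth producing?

Both loom time and dye are binding at x*.
From A_Bᵀ y = c: 2·y_loom time + 1·y_dye = 17; 1·y_loom time + 1·y_dye = 11.
This yields shadow prices y_loom time = 6, y_dye = 5.
canvas enters the basis when its profit ≥ yᵀa₃ = 6·5 + 5·4 = 50.

50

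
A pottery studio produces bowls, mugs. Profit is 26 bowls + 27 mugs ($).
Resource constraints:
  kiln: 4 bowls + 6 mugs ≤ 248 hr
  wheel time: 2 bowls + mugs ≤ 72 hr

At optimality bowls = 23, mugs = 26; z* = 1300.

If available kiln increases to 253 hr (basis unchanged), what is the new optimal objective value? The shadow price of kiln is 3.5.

Δb = 5, so new z* = 1300 + (3.5)·(5) = 1300 + 17.5 = 1317.5.

1317.5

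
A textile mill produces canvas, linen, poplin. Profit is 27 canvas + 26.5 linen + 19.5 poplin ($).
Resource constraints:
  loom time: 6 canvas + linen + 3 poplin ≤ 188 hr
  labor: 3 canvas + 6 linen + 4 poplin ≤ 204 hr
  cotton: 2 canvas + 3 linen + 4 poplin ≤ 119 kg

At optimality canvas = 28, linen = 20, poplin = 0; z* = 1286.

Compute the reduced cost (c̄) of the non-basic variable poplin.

-4

Binding: loom time and labor. Non-binding: cotton (3 unused).
Since cotton is not tight, its dual is 0.
Dual feasibility on the basic columns requires 6·y_loom time + 3·y_labor = 27, 1·y_loom time + 6·y_labor = 26.5.
Solving: y_loom time = 2.5, y_labor = 4.
Reduced cost of poplin: c₃ − yᵀa₃ = 19.5 − (2.5·3 + 4·4) = 19.5 − 23.5 = -4.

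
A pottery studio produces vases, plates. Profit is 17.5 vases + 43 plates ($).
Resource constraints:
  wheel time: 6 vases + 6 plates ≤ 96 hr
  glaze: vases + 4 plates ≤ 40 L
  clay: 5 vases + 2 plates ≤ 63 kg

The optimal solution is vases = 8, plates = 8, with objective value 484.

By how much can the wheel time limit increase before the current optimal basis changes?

Binding constraints: wheel time, glaze. The basis is B = [[6,6],[1,4]] with det 18.
Per unit increase in wheel time, x* moves by d = (0.2222, -0.0556).
The basis stays optimal until clay becomes binding; allowable increase = 7 hr.

7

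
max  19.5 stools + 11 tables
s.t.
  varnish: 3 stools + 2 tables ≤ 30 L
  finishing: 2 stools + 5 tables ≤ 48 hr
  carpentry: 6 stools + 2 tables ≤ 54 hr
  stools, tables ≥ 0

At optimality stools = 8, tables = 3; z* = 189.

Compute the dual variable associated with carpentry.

At the optimum: varnish uses 30 of 30 (binding); finishing uses 31 of 48 (slack = 17); carpentry uses 54 of 54 (binding).
Slack constraints have shadow price 0 (complementary slackness).
The binding rows give the dual system: 3·y_varnish + 6·y_carpentry = 19.5 and 2·y_varnish + 2·y_carpentry = 11.
This yields shadow prices y_varnish = 4.5, y_carpentry = 1.
Shadow price of carpentry = 1.

1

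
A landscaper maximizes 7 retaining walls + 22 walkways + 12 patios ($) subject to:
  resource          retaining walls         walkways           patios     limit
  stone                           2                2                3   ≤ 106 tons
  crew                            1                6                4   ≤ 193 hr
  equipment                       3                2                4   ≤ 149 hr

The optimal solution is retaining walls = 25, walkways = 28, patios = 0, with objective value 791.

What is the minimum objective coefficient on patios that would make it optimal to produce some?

Check each constraint at x*: stone 106/106 (tight); crew 193/193 (tight); equipment 131/149 (slack 18).
By complementary slackness, y = 0 for the non-binding constraint.
The binding rows give the dual system: 2·y_stone + 1·y_crew = 7 and 2·y_stone + 6·y_crew = 22.
Solving: y_stone = 2, y_crew = 3.
patios enters the basis when its profit ≥ yᵀa₃ = 2·3 + 3·4 = 18.

18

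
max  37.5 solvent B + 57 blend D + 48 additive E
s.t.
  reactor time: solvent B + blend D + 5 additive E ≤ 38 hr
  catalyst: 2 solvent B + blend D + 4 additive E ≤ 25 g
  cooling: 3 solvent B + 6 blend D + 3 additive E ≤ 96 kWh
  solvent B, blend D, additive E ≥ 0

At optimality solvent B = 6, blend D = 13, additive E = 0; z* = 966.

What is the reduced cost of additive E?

-1.5

At the optimum: reactor time uses 19 of 38 (slack = 19); catalyst uses 25 of 25 (binding); cooling uses 96 of 96 (binding).
Slack constraints have shadow price 0 (complementary slackness).
From A_Bᵀ y = c: 2·y_catalyst + 3·y_cooling = 37.5; 1·y_catalyst + 6·y_cooling = 57.
This yields shadow prices y_catalyst = 6, y_cooling = 8.5.
Reduced cost of additive E: c₃ − yᵀa₃ = 48 − (6·4 + 8.5·3) = 48 − 49.5 = -1.5.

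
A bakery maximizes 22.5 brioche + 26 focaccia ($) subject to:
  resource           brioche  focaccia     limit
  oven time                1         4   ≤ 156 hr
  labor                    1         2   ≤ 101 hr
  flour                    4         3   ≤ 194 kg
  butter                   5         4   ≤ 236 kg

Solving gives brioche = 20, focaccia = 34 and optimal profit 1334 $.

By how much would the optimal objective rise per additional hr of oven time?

Check each constraint at x*: oven time 156/156 (tight); labor 88/101 (slack 13); flour 182/194 (slack 12); butter 236/236 (tight).
Since labor, flour are not tight, their duals are 0.
From A_Bᵀ y = c: 1·y_oven time + 5·y_butter = 22.5; 4·y_oven time + 4·y_butter = 26.
Solving: y_oven time = 2.5, y_butter = 4.
Shadow price of oven time = 2.5.

2.5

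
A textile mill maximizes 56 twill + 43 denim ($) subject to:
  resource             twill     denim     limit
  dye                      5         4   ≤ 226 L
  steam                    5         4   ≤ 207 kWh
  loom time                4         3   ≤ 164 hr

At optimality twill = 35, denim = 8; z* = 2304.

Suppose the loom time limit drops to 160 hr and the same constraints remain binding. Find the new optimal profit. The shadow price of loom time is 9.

Δb = -4, so new z* = 2304 + (9)·(-4) = 2304 − 36 = 2268.

2268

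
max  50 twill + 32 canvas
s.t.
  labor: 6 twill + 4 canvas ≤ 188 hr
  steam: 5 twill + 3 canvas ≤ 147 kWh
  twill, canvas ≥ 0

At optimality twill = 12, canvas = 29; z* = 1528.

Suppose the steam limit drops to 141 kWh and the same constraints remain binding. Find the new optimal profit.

Both labor and steam are binding at x*.
From A_Bᵀ y = c: 6·y_labor + 5·y_steam = 50; 4·y_labor + 3·y_steam = 32.
Solving: y_labor = 5, y_steam = 4.
Δz = y_steam·Δb = 4 × (-6) = -24, so new z* = 1528 − 24 = 1504.

1504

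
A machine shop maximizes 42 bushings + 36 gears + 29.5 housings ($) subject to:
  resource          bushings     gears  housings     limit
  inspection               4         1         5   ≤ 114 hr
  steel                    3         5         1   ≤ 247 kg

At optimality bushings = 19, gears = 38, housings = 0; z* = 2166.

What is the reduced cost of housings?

At the optimum: inspection uses 114 of 114 (binding); steel uses 247 of 247 (binding).
From A_Bᵀ y = c: 4·y_inspection + 3·y_steel = 42; 1·y_inspection + 5·y_steel = 36.
Solving: y_inspection = 6, y_steel = 6.
Reduced cost of housings: c₃ − yᵀa₃ = 29.5 − (6·5 + 6·1) = 29.5 − 36 = -6.5.

-6.5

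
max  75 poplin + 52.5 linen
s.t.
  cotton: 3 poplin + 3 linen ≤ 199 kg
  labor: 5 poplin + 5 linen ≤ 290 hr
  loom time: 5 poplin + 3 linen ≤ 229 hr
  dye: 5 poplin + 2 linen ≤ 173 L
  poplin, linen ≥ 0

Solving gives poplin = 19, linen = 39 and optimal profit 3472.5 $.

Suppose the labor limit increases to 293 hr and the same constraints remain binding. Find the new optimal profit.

Binding: labor and dye. Non-binding: cotton (25 unused), loom time (17 unused).
By complementary slackness, y = 0 for the non-binding constraints.
From A_Bᵀ y = c: 5·y_labor + 5·y_dye = 75; 5·y_labor + 2·y_dye = 52.5.
→ y_labor = 7.5 and y_dye = 7.5.
Δz = y_labor·Δb = 7.5 × (3) = 22.5, so new z* = 3472.5 + 22.5 = 3495.

3495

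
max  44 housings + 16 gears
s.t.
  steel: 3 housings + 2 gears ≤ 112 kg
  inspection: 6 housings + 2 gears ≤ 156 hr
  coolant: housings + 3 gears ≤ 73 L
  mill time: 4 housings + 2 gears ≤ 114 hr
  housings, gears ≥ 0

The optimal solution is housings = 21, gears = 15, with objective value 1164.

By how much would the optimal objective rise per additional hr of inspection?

Binding: inspection and mill time. Non-binding: steel (19 unused), coolant (7 unused).
Slack constraints have shadow price 0 (complementary slackness).
Dual feasibility on the basic columns requires 6·y_inspection + 4·y_mill time = 44, 2·y_inspection + 2·y_mill time = 16.
This yields shadow prices y_inspection = 6, y_mill time = 2.
Shadow price of inspection = 6.

6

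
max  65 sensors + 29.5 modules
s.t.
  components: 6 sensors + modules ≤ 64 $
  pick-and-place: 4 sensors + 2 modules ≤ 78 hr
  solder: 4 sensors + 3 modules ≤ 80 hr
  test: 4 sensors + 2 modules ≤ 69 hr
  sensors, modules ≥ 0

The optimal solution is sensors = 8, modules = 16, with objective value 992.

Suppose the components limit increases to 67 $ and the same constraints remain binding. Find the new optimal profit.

At the optimum: components uses 64 of 64 (binding); pick-and-place uses 64 of 78 (slack = 14); solder uses 80 of 80 (binding); test uses 64 of 69 (slack = 5).
Slack constraints have shadow price 0 (complementary slackness).
Dual feasibility on the basic columns requires 6·y_components + 4·y_solder = 65, 1·y_components + 3·y_solder = 29.5.
Solving: y_components = 5.5, y_solder = 8.
Δz = y_components·Δb = 5.5 × (3) = 16.5, so new z* = 992 + 16.5 = 1008.5.

1008.5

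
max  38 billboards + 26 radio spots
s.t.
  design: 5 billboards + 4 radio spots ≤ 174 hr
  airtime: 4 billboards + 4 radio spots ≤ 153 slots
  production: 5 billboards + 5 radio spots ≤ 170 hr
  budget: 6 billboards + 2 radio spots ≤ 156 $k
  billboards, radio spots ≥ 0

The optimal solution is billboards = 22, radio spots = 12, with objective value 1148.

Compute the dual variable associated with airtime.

Binding: production and budget. Non-binding: design (16 unused), airtime (17 unused).
Slack constraints have shadow price 0 (complementary slackness).
From A_Bᵀ y = c: 5·y_production + 6·y_budget = 38; 5·y_production + 2·y_budget = 26.
Solving: y_production = 4, y_budget = 3.
Shadow price of airtime = 0.

0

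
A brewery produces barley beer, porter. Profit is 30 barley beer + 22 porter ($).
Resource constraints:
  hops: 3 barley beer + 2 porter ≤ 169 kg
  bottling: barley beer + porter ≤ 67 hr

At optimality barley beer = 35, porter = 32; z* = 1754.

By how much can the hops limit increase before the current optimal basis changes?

32

Binding constraints: hops, bottling. The basis is B = [[3,2],[1,1]] with det 1.
Per unit increase in hops, x* moves by d = (1, -1).
The basis stays optimal until porter reaches 0; allowable increase = 32 kg.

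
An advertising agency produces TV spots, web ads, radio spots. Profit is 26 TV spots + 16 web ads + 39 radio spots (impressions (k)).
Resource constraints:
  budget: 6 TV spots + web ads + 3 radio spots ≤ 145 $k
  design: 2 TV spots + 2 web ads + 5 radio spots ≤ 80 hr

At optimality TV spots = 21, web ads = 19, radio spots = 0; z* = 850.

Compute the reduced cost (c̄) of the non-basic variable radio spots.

-2

Check each constraint at x*: budget 145/145 (tight); design 80/80 (tight).
The binding rows give the dual system: 6·y_budget + 2·y_design = 26 and 1·y_budget + 2·y_design = 16.
Solving: y_budget = 2, y_design = 7.
Reduced cost of radio spots: c₃ − yᵀa₃ = 39 − (2·3 + 7·5) = 39 − 41 = -2.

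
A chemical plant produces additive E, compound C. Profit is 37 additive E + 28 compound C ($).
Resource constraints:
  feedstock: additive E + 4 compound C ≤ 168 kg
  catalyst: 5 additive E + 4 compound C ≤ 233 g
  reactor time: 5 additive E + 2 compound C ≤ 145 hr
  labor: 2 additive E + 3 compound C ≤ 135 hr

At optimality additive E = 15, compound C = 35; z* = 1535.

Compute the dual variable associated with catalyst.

0

Binding: reactor time and labor. Non-binding: feedstock (13 unused), catalyst (18 unused).
Since feedstock, catalyst are not tight, their duals are 0.
From A_Bᵀ y = c: 5·y_reactor time + 2·y_labor = 37; 2·y_reactor time + 3·y_labor = 28.
Solving: y_reactor time = 5, y_labor = 6.
Shadow price of catalyst = 0.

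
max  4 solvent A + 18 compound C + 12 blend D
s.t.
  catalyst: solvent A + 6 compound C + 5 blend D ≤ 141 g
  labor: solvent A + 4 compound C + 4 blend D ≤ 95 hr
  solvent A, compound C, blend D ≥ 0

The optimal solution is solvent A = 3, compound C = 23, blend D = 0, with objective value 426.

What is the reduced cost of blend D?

Both catalyst and labor are binding at x*.
The binding rows give the dual system: 1·y_catalyst + 1·y_labor = 4 and 6·y_catalyst + 4·y_labor = 18.
Solving: y_catalyst = 1, y_labor = 3.
Reduced cost of blend D: c₃ − yᵀa₃ = 12 − (1·5 + 3·4) = 12 − 17 = -5.

-5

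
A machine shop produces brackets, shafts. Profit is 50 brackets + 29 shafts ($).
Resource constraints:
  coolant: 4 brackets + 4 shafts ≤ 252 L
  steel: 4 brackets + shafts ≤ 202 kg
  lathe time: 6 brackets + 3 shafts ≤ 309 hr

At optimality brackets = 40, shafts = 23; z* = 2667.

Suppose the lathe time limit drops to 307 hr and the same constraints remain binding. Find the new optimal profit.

2653

At the optimum: coolant uses 252 of 252 (binding); steel uses 183 of 202 (slack = 19); lathe time uses 309 of 309 (binding).
Since steel is not tight, its dual is 0.
From A_Bᵀ y = c: 4·y_coolant + 6·y_lathe time = 50; 4·y_coolant + 3·y_lathe time = 29.
This yields shadow prices y_coolant = 2, y_lathe time = 7.
Δz = y_lathe time·Δb = 7 × (-2) = -14, so new z* = 2667 − 14 = 2653.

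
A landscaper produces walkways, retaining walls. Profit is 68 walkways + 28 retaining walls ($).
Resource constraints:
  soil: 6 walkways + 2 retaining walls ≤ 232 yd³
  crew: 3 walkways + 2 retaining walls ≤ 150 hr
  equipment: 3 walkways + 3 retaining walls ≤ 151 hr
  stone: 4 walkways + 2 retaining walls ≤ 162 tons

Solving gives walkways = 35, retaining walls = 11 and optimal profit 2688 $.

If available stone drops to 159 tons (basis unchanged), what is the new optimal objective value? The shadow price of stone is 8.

Δb = -3, so new z* = 2688 + (8)·(-3) = 2688 − 24 = 2664.

2664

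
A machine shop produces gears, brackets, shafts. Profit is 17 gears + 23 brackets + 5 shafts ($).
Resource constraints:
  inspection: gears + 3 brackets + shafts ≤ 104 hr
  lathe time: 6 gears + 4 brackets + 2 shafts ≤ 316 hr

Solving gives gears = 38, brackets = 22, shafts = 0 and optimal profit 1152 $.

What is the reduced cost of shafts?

At the optimum: inspection uses 104 of 104 (binding); lathe time uses 316 of 316 (binding).
The binding rows give the dual system: 1·y_inspection + 6·y_lathe time = 17 and 3·y_inspection + 4·y_lathe time = 23.
→ y_inspection = 5 and y_lathe time = 2.
Reduced cost of shafts: c₃ − yᵀa₃ = 5 − (5·1 + 2·2) = 5 − 9 = -4.

-4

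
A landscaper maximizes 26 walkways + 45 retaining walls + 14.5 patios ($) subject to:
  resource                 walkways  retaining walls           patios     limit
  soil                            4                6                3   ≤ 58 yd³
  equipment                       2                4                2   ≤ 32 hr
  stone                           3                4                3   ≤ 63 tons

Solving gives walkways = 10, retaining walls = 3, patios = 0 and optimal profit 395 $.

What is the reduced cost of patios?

Binding: soil and equipment. Non-binding: stone (21 unused).
Since stone is not tight, its dual is 0.
Dual feasibility on the basic columns requires 4·y_soil + 2·y_equipment = 26, 6·y_soil + 4·y_equipment = 45.
This yields shadow prices y_soil = 3.5, y_equipment = 6.
Reduced cost of patios: c₃ − yᵀa₃ = 14.5 − (3.5·3 + 6·2) = 14.5 − 22.5 = -8.

-8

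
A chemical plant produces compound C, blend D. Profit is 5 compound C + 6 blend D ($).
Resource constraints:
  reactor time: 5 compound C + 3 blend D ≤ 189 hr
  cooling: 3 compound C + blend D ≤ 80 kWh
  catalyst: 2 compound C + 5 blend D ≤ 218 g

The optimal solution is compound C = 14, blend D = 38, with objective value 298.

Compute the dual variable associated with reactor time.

Binding: cooling and catalyst. Non-binding: reactor time (5 unused).
Since reactor time is not tight, its dual is 0.
From A_Bᵀ y = c: 3·y_cooling + 2·y_catalyst = 5; 1·y_cooling + 5·y_catalyst = 6.
→ y_cooling = 1 and y_catalyst = 1.
Shadow price of reactor time = 0.

0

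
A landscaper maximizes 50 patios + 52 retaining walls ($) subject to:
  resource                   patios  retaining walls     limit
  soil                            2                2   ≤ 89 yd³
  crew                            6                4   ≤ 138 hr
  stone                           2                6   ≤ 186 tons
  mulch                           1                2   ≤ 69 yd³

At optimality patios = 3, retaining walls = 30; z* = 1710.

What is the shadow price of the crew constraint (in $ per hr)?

7

Binding: crew and stone. Non-binding: soil (23 unused), mulch (6 unused).
By complementary slackness, y = 0 for the non-binding constraints.
From A_Bᵀ y = c: 6·y_crew + 2·y_stone = 50; 4·y_crew + 6·y_stone = 52.
This yields shadow prices y_crew = 7, y_stone = 4.
Shadow price of crew = 7.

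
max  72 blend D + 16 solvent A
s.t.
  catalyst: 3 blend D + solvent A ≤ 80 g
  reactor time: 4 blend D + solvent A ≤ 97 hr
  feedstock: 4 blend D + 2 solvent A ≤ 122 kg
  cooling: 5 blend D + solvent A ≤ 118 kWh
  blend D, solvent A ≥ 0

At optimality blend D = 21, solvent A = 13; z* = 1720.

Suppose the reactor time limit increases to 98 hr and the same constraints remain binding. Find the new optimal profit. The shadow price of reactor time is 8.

Δb = 1, so new z* = 1720 + (8)·(1) = 1720 + 8 = 1728.

1728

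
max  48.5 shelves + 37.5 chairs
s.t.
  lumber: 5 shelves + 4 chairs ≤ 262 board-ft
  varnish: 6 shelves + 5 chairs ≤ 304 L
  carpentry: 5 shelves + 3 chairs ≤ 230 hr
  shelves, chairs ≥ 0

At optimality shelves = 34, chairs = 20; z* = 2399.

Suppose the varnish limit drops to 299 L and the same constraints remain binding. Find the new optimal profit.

Binding: varnish and carpentry. Non-binding: lumber (12 unused).
Slack constraints have shadow price 0 (complementary slackness).
The binding rows give the dual system: 6·y_varnish + 5·y_carpentry = 48.5 and 5·y_varnish + 3·y_carpentry = 37.5.
This yields shadow prices y_varnish = 6, y_carpentry = 2.5.
Δz = y_varnish·Δb = 6 × (-5) = -30, so new z* = 2399 − 30 = 2369.

2369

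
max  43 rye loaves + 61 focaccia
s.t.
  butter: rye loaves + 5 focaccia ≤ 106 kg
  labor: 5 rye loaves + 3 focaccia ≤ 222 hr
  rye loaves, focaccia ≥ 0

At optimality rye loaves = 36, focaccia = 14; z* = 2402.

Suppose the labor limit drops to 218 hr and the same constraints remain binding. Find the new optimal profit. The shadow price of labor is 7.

Δb = -4, so new z* = 2402 + (7)·(-4) = 2402 − 28 = 2374.

2374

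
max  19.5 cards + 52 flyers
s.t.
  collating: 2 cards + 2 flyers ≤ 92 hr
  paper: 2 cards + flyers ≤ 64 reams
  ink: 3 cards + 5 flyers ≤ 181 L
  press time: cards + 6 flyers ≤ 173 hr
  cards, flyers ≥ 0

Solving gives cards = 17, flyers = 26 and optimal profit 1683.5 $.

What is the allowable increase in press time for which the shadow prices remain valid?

44.2

Binding constraints: ink, press time. The basis is B = [[3,5],[1,6]] with det 13.
Per unit increase in press time, x* moves by d = (-0.3846, 0.2308).
The basis stays optimal until cards reaches 0; allowable increase = 44.2 hr.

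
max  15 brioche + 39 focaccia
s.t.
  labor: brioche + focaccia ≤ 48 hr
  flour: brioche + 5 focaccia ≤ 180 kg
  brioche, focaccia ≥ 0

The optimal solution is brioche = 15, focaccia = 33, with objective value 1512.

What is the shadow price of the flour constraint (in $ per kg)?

Both labor and flour are binding at x*.
From A_Bᵀ y = c: 1·y_labor + 1·y_flour = 15; 1·y_labor + 5·y_flour = 39.
→ y_labor = 9 and y_flour = 6.
Shadow price of flour = 6.

6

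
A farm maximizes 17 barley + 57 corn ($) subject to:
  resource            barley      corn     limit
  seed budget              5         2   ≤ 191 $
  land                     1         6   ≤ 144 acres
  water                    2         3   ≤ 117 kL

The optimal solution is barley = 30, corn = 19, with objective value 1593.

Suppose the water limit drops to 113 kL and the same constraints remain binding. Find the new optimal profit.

1573

Check each constraint at x*: seed budget 188/191 (slack 3); land 144/144 (tight); water 117/117 (tight).
Since seed budget is not tight, its dual is 0.
From A_Bᵀ y = c: 1·y_land + 2·y_water = 17; 6·y_land + 3·y_water = 57.
→ y_land = 7 and y_water = 5.
Δz = y_water·Δb = 5 × (-4) = -20, so new z* = 1593 − 20 = 1573.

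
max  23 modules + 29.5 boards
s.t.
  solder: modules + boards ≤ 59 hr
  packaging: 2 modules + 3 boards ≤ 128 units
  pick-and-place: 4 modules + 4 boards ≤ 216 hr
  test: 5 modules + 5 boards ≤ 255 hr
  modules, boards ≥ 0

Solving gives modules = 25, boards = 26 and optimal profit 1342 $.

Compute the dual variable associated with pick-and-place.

0

Binding: packaging and test. Non-binding: solder (8 unused), pick-and-place (12 unused).
Slack constraints have shadow price 0 (complementary slackness).
The binding rows give the dual system: 2·y_packaging + 5·y_test = 23 and 3·y_packaging + 5·y_test = 29.5.
This yields shadow prices y_packaging = 6.5, y_test = 2.
Shadow price of pick-and-place = 0.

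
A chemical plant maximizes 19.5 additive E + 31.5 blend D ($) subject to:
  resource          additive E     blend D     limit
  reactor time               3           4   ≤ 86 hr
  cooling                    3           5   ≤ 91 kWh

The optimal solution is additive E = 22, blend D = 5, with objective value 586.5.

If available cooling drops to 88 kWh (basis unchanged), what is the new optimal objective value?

570

Check each constraint at x*: reactor time 86/86 (tight); cooling 91/91 (tight).
The binding rows give the dual system: 3·y_reactor time + 3·y_cooling = 19.5 and 4·y_reactor time + 5·y_cooling = 31.5.
This yields shadow prices y_reactor time = 1, y_cooling = 5.5.
Δz = y_cooling·Δb = 5.5 × (-3) = -16.5, so new z* = 586.5 − 16.5 = 570.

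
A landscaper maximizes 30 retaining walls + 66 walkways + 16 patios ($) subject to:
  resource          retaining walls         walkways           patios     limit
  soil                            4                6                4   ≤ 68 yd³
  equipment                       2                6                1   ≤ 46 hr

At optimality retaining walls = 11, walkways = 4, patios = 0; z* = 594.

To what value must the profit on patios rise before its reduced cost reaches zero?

23

Check each constraint at x*: soil 68/68 (tight); equipment 46/46 (tight).
Dual feasibility on the basic columns requires 4·y_soil + 2·y_equipment = 30, 6·y_soil + 6·y_equipment = 66.
→ y_soil = 4 and y_equipment = 7.
patios enters the basis when its profit ≥ yᵀa₃ = 4·4 + 7·1 = 23.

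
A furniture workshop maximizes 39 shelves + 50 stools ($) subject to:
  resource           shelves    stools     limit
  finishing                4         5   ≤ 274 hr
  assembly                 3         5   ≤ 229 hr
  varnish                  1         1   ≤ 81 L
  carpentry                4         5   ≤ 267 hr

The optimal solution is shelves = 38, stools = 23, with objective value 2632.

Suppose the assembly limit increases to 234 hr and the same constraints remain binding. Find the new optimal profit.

Check each constraint at x*: finishing 267/274 (slack 7); assembly 229/229 (tight); varnish 61/81 (slack 20); carpentry 267/267 (tight).
Since finishing, varnish are not tight, their duals are 0.
From A_Bᵀ y = c: 3·y_assembly + 4·y_carpentry = 39; 5·y_assembly + 5·y_carpentry = 50.
Solving: y_assembly = 1, y_carpentry = 9.
Δz = y_assembly·Δb = 1 × (5) = 5, so new z* = 2632 + 5 = 2637.

2637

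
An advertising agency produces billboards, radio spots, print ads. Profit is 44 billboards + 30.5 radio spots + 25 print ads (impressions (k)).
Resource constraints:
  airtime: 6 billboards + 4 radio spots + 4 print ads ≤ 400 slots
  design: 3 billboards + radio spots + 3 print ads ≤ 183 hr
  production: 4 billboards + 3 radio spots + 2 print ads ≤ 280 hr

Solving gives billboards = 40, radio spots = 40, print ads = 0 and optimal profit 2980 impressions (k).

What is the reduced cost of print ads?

Binding: airtime and production. Non-binding: design (23 unused).
Slack constraints have shadow price 0 (complementary slackness).
The binding rows give the dual system: 6·y_airtime + 4·y_production = 44 and 4·y_airtime + 3·y_production = 30.5.
→ y_airtime = 5 and y_production = 3.5.
Reduced cost of print ads: c₃ − yᵀa₃ = 25 − (5·4 + 3.5·2) = 25 − 27 = -2.

-2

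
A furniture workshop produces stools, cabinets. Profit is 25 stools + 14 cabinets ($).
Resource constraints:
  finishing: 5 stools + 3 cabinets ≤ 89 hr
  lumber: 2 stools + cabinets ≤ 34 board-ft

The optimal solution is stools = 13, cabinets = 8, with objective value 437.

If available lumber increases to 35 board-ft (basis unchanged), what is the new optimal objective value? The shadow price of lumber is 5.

442

Δb = 1, so new z* = 437 + (5)·(1) = 437 + 5 = 442.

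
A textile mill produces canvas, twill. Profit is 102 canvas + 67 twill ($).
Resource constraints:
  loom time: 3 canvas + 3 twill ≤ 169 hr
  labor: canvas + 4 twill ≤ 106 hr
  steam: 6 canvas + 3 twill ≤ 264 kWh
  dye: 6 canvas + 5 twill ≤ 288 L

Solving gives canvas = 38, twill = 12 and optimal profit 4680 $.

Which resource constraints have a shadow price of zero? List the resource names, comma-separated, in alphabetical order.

labor, loom time

loom time: 150/169 (slack 19)
labor: 86/106 (slack 20)
steam: 264/264 (binding)
dye: 288/288 (binding)
By complementary slackness, a constraint with positive slack has shadow price 0 → labor, loom time.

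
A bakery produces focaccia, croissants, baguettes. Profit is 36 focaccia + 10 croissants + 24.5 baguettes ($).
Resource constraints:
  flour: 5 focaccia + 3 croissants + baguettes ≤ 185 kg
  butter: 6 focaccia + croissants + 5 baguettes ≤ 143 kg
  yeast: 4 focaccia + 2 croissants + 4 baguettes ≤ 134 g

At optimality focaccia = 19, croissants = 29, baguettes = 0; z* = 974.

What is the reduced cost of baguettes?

At the optimum: flour uses 182 of 185 (slack = 3); butter uses 143 of 143 (binding); yeast uses 134 of 134 (binding).
Since flour is not tight, its dual is 0.
The binding rows give the dual system: 6·y_butter + 4·y_yeast = 36 and 1·y_butter + 2·y_yeast = 10.
Solving: y_butter = 4, y_yeast = 3.
Reduced cost of baguettes: c₃ − yᵀa₃ = 24.5 − (4·5 + 3·4) = 24.5 − 32 = -7.5.

-7.5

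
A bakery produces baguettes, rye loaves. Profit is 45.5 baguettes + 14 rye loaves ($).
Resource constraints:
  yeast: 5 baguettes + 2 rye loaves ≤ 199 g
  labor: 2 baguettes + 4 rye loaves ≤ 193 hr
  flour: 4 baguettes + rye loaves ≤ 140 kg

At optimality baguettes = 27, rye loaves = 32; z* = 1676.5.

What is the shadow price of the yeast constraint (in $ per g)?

3.5

At the optimum: yeast uses 199 of 199 (binding); labor uses 182 of 193 (slack = 11); flour uses 140 of 140 (binding).
By complementary slackness, y = 0 for the non-binding constraint.
Dual feasibility on the basic columns requires 5·y_yeast + 4·y_flour = 45.5, 2·y_yeast + 1·y_flour = 14.
This yields shadow prices y_yeast = 3.5, y_flour = 7.
Shadow price of yeast = 3.5.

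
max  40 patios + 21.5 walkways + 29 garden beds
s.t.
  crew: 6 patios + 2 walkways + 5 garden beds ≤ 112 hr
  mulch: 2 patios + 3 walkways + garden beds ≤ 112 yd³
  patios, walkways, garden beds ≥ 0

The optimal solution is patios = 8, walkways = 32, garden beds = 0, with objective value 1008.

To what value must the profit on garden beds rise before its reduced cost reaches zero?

31

At the optimum: crew uses 112 of 112 (binding); mulch uses 112 of 112 (binding).
Dual feasibility on the basic columns requires 6·y_crew + 2·y_mulch = 40, 2·y_crew + 3·y_mulch = 21.5.
Solving: y_crew = 5.5, y_mulch = 3.5.
garden beds enters the basis when its profit ≥ yᵀa₃ = 5.5·5 + 3.5·1 = 31.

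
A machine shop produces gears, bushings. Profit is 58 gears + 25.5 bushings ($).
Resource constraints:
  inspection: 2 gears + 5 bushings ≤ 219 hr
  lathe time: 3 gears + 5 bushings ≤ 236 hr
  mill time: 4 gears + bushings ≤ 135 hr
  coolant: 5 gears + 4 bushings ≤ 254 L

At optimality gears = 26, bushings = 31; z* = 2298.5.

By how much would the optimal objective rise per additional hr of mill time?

Binding: mill time and coolant. Non-binding: inspection (12 unused), lathe time (3 unused).
Slack constraints have shadow price 0 (complementary slackness).
Dual feasibility on the basic columns requires 4·y_mill time + 5·y_coolant = 58, 1·y_mill time + 4·y_coolant = 25.5.
This yields shadow prices y_mill time = 9.5, y_coolant = 4.
Shadow price of mill time = 9.5.

9.5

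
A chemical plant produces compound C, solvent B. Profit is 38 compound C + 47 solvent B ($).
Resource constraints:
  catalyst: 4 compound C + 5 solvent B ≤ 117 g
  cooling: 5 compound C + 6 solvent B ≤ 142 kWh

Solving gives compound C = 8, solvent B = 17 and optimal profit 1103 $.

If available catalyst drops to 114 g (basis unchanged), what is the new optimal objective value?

Check each constraint at x*: catalyst 117/117 (tight); cooling 142/142 (tight).
From A_Bᵀ y = c: 4·y_catalyst + 5·y_cooling = 38; 5·y_catalyst + 6·y_cooling = 47.
Solving: y_catalyst = 7, y_cooling = 2.
Δz = y_catalyst·Δb = 7 × (-3) = -21, so new z* = 1103 − 21 = 1082.

1082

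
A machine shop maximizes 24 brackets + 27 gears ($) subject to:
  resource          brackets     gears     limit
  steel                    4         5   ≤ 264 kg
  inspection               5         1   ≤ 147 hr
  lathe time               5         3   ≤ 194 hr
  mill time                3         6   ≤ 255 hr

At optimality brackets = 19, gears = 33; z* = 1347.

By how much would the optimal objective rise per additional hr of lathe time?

Check each constraint at x*: steel 241/264 (slack 23); inspection 128/147 (slack 19); lathe time 194/194 (tight); mill time 255/255 (tight).
By complementary slackness, y = 0 for the non-binding constraints.
From A_Bᵀ y = c: 5·y_lathe time + 3·y_mill time = 24; 3·y_lathe time + 6·y_mill time = 27.
→ y_lathe time = 3 and y_mill time = 3.
Shadow price of lathe time = 3.

3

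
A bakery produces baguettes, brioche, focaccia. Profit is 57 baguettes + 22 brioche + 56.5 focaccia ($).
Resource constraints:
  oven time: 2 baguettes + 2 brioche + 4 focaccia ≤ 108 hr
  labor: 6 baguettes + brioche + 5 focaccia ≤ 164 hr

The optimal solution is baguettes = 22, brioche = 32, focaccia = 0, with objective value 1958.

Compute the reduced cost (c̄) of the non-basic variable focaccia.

-8.5

Check each constraint at x*: oven time 108/108 (tight); labor 164/164 (tight).
The binding rows give the dual system: 2·y_oven time + 6·y_labor = 57 and 2·y_oven time + 1·y_labor = 22.
This yields shadow prices y_oven time = 7.5, y_labor = 7.
Reduced cost of focaccia: c₃ − yᵀa₃ = 56.5 − (7.5·4 + 7·5) = 56.5 − 65 = -8.5.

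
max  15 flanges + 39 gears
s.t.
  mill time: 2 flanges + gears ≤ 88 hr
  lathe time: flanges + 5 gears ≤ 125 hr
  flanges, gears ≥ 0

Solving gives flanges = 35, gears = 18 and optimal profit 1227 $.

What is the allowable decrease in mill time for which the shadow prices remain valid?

63

Binding constraints: mill time, lathe time. The basis is B = [[2,1],[1,5]] with det 9.
Per unit decrease in mill time, x* moves by d = (-0.5556, 0.1111).
The basis stays optimal until flanges reaches 0; allowable decrease = 63 hr.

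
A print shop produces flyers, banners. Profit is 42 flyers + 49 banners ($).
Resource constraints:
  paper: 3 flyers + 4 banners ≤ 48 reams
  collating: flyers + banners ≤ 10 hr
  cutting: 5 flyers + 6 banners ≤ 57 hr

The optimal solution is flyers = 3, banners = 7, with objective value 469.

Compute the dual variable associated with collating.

Check each constraint at x*: paper 37/48 (slack 11); collating 10/10 (tight); cutting 57/57 (tight).
Since paper is not tight, its dual is 0.
From A_Bᵀ y = c: 1·y_collating + 5·y_cutting = 42; 1·y_collating + 6·y_cutting = 49.
This yields shadow prices y_collating = 7, y_cutting = 7.
Shadow price of collating = 7.

7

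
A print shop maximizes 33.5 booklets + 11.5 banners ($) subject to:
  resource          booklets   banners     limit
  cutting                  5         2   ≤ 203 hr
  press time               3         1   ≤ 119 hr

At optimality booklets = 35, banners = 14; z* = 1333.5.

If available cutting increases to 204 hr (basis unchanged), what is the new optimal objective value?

Both cutting and press time are binding at x*.
From A_Bᵀ y = c: 5·y_cutting + 3·y_press time = 33.5; 2·y_cutting + 1·y_press time = 11.5.
Solving: y_cutting = 1, y_press time = 9.5.
Δz = y_cutting·Δb = 1 × (1) = 1, so new z* = 1333.5 + 1 = 1334.5.

1334.5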